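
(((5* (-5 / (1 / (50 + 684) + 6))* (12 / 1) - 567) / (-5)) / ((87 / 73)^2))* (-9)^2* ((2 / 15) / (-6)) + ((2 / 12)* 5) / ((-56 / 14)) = -69612660157 / 444552600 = -156.59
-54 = -54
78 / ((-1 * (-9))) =26 / 3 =8.67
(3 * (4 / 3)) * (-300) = -1200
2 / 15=0.13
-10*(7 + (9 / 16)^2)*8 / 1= -9365 / 16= -585.31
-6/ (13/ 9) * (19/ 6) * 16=-2736/ 13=-210.46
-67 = -67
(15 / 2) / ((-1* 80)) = -3 / 32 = -0.09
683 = 683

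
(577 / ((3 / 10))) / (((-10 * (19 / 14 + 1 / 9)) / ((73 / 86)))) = -884541 / 7955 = -111.19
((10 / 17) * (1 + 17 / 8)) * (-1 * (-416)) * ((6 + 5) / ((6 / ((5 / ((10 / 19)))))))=679250 / 51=13318.63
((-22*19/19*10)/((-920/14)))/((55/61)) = 427/115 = 3.71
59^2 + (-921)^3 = -781226480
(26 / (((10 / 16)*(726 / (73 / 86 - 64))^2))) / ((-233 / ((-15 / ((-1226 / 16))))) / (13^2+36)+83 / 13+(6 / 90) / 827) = 6760762313214520 / 12428555101791807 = 0.54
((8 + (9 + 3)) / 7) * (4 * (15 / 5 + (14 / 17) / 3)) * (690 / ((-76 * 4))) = -192050 / 2261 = -84.94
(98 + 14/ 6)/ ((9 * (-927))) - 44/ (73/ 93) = -56.07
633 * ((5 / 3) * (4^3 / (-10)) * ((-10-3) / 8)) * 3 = 32916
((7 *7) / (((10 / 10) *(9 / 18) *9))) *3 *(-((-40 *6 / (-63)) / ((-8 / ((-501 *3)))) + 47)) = -24915.33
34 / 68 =1 / 2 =0.50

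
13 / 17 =0.76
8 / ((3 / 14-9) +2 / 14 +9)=112 / 5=22.40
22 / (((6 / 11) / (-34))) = -4114 / 3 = -1371.33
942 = 942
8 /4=2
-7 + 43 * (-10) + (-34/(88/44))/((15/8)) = -446.07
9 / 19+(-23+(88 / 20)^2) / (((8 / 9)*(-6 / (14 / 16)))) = 65109 / 60800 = 1.07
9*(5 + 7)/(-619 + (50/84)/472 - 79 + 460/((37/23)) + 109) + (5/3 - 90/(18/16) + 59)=-13130214158/666856761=-19.69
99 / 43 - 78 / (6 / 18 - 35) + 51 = 9555 / 172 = 55.55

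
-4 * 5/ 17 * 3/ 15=-4/ 17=-0.24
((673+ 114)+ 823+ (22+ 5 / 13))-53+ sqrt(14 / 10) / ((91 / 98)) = 14 * sqrt(35) / 65+ 20532 / 13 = 1580.66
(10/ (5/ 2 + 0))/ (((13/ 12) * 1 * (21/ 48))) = 768/ 91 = 8.44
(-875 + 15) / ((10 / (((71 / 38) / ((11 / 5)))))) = -15265 / 209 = -73.04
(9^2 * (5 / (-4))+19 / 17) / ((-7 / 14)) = 6809 / 34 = 200.26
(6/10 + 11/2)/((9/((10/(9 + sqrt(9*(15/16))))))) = 976/1161 - 244*sqrt(15)/3483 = 0.57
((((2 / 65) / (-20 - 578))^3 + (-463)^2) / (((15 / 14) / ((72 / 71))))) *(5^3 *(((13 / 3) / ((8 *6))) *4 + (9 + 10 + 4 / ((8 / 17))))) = 14731715616845782348472 / 20848363711565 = 706612558.22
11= 11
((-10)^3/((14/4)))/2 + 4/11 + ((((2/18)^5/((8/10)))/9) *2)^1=-11661940919/81841914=-142.49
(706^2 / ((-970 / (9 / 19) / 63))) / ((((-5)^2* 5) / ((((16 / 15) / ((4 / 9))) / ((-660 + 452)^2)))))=-211959909 / 31146700000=-0.01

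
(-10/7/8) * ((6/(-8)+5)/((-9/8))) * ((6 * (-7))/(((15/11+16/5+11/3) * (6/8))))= -9350/2037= -4.59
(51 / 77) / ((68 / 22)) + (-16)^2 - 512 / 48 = 10313 / 42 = 245.55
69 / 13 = 5.31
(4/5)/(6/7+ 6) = 7/60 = 0.12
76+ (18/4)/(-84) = 4253/56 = 75.95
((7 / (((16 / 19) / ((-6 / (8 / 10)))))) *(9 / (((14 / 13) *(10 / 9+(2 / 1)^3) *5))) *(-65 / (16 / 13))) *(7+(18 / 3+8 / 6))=726954345 / 83968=8657.52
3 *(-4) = -12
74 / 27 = 2.74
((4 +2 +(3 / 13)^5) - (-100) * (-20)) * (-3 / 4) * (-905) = -1353427.06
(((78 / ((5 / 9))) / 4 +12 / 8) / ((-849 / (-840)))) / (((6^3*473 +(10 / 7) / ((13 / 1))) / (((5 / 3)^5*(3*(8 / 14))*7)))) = 1942850000 / 35520327009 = 0.05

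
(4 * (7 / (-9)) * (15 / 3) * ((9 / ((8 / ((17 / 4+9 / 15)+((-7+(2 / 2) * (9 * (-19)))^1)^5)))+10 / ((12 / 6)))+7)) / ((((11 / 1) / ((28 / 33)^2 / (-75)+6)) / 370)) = 679306964549311159103 / 1078110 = 630090588668420.81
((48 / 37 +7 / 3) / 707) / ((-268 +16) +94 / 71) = -28613 / 1396733646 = -0.00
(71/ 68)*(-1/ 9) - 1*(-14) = 8497/ 612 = 13.88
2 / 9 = 0.22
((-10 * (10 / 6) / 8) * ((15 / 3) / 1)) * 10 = -625 / 6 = -104.17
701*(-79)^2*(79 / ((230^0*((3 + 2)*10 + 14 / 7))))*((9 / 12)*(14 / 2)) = 7258027119 / 208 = 34894361.15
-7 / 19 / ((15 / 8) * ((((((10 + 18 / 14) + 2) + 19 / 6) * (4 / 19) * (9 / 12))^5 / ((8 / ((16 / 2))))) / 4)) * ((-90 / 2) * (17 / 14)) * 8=457545963098112 / 157539780804451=2.90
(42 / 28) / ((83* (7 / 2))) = 3 / 581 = 0.01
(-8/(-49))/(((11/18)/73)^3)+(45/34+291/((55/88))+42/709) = 2191287625785387/7860846070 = 278759.77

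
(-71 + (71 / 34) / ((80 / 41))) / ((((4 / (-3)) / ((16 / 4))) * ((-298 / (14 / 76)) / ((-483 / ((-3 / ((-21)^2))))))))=-14926611231 / 1621120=-9207.59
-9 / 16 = -0.56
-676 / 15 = -45.07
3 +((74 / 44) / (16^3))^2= 24360519001 / 8120172544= 3.00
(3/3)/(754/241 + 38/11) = 2651/17452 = 0.15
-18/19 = -0.95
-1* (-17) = 17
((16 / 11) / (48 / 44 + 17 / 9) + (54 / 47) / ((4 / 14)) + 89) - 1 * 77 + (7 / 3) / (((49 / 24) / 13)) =3044281 / 97055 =31.37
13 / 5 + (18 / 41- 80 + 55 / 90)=-281731 / 3690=-76.35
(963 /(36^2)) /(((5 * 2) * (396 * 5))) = 107 /2851200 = 0.00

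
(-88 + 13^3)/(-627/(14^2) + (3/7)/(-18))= -1240092/1895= -654.40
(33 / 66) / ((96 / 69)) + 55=3543 / 64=55.36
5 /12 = 0.42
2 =2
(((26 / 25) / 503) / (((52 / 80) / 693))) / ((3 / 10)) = 3696 / 503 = 7.35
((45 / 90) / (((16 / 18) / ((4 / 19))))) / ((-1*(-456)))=3 / 11552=0.00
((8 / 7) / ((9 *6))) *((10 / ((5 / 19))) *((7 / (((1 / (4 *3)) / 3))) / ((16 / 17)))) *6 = 1292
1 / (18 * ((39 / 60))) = 10 / 117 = 0.09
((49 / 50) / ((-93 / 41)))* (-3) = 2009 / 1550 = 1.30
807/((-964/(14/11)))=-5649/5302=-1.07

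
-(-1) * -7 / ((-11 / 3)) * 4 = 84 / 11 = 7.64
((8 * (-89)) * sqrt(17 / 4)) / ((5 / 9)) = -3204 * sqrt(17) / 5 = -2642.09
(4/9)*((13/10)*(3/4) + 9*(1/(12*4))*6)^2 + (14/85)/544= 226611/115600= 1.96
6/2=3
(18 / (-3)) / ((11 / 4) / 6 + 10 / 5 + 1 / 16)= -288 / 121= -2.38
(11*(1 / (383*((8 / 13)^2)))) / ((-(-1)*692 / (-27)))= -50193 / 16962304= -0.00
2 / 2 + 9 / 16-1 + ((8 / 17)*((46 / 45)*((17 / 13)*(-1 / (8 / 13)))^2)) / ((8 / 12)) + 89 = 22277 / 240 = 92.82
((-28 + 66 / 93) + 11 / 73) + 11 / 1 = -36524 / 2263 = -16.14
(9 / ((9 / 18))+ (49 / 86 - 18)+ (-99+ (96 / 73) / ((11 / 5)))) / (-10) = 1351223 / 138116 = 9.78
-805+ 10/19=-15285/19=-804.47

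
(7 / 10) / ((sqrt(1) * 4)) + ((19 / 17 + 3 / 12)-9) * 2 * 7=-72541 / 680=-106.68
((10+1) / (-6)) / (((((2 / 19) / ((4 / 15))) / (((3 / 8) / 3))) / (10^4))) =-5805.56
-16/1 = -16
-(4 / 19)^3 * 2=-128 / 6859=-0.02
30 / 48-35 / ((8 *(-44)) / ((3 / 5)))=241 / 352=0.68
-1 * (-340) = 340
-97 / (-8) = 97 / 8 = 12.12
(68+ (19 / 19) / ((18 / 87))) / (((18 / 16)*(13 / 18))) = 3496 / 39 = 89.64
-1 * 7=-7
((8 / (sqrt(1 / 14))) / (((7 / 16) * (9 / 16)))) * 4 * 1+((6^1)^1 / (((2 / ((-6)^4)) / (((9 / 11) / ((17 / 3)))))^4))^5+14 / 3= 20544686652008057105619820000000000000000000.00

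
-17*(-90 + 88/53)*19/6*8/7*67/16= 50661581/2226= 22759.02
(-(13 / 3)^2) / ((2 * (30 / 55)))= -1859 / 108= -17.21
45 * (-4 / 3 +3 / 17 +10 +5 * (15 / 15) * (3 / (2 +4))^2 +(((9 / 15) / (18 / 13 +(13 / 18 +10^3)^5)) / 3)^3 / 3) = 11569335264275681770433565940073261330973970074838520886640629132153952341 / 25472391062675938494074226450541744228791645299945404059665493626192900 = 454.19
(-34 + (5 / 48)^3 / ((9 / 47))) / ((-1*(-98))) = -4833611 / 13934592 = -0.35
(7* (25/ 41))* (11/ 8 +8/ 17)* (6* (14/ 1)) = 922425/ 1394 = 661.71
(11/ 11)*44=44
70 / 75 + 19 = 299 / 15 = 19.93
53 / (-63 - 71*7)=-53 / 560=-0.09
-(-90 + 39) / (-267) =-17 / 89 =-0.19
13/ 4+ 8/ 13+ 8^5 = 1704137/ 52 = 32771.87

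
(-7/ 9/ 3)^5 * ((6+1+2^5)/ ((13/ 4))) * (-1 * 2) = 134456/ 4782969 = 0.03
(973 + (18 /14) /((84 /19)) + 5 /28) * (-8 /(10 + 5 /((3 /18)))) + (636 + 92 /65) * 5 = 1906148 /637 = 2992.38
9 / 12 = 3 / 4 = 0.75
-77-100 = -177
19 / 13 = 1.46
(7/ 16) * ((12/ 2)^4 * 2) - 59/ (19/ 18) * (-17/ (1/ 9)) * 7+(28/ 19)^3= 418402180/ 6859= 61000.46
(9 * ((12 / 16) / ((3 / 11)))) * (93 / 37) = 9207 / 148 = 62.21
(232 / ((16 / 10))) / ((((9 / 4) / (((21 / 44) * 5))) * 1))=5075 / 33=153.79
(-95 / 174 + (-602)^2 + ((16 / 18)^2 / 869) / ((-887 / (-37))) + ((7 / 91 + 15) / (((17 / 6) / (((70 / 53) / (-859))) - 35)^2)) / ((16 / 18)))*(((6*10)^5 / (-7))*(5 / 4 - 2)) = 38200858018747394238658417410000000 / 1265206207425291007877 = 30193384915875.95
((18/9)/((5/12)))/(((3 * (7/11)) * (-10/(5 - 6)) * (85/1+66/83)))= 3652/1246175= 0.00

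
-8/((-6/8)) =32/3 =10.67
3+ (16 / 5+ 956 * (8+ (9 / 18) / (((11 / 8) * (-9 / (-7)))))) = 3922669 / 495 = 7924.58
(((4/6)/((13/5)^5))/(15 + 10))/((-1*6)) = -125/3341637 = -0.00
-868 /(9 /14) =-12152 /9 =-1350.22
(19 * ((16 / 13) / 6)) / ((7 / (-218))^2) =7223648 / 1911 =3780.04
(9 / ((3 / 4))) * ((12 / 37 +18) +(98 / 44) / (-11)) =973578 / 4477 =217.46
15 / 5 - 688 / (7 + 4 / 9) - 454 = -36409 / 67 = -543.42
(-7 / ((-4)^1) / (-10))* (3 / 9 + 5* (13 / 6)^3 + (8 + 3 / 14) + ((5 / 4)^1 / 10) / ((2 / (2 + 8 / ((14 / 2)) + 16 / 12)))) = -10.44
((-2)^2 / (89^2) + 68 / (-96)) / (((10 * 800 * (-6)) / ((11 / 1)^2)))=16281881 / 9124992000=0.00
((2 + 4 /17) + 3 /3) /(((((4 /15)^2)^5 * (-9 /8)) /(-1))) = 3523974609375 /2228224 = 1581517.21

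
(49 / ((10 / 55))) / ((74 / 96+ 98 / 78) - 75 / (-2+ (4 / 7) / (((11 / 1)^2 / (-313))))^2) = -3685646328 / 57060385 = -64.59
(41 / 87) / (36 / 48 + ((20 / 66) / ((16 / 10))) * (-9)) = -902 / 1827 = -0.49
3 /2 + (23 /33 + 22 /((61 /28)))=49501 /4026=12.30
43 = 43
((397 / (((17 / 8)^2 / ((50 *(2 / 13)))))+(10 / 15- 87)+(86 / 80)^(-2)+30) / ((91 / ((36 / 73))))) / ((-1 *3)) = -51751440332 / 46146881599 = -1.12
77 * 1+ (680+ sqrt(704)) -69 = 8 * sqrt(11)+ 688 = 714.53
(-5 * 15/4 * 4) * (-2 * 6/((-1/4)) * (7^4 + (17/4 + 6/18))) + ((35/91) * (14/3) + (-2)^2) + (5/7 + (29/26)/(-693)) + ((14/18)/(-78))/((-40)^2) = -748980309826139/86486400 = -8660093.49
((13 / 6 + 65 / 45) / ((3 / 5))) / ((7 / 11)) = 3575 / 378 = 9.46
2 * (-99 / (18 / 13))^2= 20449 / 2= 10224.50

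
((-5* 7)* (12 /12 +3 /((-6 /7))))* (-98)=-8575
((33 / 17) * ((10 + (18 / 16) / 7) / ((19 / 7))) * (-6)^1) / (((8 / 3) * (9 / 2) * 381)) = -6259 / 656336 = -0.01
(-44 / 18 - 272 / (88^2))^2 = 6.15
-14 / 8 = -7 / 4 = -1.75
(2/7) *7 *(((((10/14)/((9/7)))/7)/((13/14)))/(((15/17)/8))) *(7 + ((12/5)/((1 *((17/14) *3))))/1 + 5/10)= 22192/1755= 12.65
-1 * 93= -93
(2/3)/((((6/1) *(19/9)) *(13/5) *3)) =5/741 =0.01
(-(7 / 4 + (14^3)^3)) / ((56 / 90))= -531284060205 / 16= -33205253762.81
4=4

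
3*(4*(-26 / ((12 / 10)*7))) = -260 / 7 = -37.14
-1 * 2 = -2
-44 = -44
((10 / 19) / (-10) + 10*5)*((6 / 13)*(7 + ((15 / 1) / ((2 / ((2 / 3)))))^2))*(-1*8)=-112128 / 19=-5901.47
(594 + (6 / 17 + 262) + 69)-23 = 15340 / 17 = 902.35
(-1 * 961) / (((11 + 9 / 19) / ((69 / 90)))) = -419957 / 6540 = -64.21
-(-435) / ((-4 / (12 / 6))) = -435 / 2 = -217.50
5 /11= 0.45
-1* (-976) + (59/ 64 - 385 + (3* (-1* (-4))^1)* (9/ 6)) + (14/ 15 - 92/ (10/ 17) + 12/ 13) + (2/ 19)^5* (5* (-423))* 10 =14063523760979/ 30901715520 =455.10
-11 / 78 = -0.14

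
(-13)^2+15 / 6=343 / 2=171.50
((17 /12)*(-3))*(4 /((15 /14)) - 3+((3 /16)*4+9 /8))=-5321 /480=-11.09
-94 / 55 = -1.71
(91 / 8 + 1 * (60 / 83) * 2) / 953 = 8513 / 632792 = 0.01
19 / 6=3.17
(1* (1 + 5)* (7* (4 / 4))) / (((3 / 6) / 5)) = 420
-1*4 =-4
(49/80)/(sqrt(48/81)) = 147 *sqrt(3)/320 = 0.80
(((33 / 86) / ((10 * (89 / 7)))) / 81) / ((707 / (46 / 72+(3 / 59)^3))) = 51971579 / 1543235238569520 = 0.00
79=79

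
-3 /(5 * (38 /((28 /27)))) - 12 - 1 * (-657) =551461 /855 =644.98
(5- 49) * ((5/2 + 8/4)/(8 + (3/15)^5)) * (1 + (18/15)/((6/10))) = -1856250/25001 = -74.25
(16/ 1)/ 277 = 16/ 277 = 0.06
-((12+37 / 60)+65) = -4657 / 60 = -77.62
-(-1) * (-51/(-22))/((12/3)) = 51/88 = 0.58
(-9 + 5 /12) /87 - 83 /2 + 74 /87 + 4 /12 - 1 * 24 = -67249 /1044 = -64.41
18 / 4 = 9 / 2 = 4.50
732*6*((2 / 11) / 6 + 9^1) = 436272 / 11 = 39661.09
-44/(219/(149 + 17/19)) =-30.12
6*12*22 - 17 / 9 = 14239 / 9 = 1582.11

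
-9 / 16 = -0.56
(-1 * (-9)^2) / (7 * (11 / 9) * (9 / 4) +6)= -324 / 101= -3.21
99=99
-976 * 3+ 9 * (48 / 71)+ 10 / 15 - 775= -787301 / 213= -3696.25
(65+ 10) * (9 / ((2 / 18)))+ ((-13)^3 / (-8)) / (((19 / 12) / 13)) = 316533 / 38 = 8329.82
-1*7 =-7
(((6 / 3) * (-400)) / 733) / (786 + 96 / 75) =-10000 / 7213453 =-0.00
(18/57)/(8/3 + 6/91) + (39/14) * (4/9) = 201461/148827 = 1.35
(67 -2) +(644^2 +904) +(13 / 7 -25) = 415681.86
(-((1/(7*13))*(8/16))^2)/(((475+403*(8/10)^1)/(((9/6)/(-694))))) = 5/61102252848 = 0.00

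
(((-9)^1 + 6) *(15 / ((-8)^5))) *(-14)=-0.02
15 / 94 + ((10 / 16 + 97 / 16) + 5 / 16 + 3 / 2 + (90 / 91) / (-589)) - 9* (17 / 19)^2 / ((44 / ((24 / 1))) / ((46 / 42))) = 2292192781 / 526502977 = 4.35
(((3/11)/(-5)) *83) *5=-249/11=-22.64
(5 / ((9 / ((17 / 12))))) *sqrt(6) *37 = 71.33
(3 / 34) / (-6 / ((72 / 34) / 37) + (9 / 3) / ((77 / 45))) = -693 / 809591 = -0.00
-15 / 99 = -5 / 33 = -0.15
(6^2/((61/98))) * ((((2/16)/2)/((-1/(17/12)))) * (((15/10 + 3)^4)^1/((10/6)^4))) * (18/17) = -703096443/2440000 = -288.15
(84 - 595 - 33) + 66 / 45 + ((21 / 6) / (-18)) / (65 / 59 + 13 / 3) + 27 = -29758649 / 57720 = -515.57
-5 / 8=-0.62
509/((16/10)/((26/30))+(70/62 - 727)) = -205127/291782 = -0.70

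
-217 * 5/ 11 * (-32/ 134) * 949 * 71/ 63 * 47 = 7853696240/ 6633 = 1184033.81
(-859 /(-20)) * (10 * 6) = 2577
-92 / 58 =-1.59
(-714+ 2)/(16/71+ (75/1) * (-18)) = 25276/47917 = 0.53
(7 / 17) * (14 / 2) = 49 / 17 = 2.88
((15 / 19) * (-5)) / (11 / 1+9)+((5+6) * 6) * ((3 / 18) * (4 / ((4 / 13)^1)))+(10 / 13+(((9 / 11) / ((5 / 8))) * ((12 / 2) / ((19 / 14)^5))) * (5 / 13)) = 204274298691 / 1416328628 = 144.23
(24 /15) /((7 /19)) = 152 /35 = 4.34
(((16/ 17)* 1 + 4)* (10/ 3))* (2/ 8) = 70/ 17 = 4.12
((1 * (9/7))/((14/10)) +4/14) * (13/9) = 767/441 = 1.74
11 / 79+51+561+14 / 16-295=200985 / 632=318.01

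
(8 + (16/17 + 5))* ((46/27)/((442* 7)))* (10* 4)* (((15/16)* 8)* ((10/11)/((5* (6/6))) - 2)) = -3634000/867867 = -4.19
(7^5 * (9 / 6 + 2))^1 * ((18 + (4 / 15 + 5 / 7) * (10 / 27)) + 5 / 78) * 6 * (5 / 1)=22828695995 / 702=32519509.96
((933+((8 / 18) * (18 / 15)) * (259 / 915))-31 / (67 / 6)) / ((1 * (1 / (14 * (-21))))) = -83843846002 / 306525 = -273530.20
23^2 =529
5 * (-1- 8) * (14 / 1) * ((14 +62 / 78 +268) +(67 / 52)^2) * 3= -726862185 / 1352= -537619.96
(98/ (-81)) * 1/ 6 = -49/ 243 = -0.20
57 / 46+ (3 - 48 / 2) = -909 / 46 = -19.76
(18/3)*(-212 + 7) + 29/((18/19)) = -21589/18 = -1199.39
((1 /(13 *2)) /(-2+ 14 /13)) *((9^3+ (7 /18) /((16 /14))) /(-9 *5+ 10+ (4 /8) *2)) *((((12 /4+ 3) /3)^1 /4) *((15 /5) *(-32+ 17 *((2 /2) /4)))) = -3885925 /104448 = -37.20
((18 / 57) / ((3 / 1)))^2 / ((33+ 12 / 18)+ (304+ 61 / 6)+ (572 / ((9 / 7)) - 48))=72 / 4839205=0.00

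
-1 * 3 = -3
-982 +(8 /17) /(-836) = -3489048 /3553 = -982.00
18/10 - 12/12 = 4/5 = 0.80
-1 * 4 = -4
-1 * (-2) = 2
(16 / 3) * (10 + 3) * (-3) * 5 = -1040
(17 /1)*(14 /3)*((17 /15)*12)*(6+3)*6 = 291312 /5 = 58262.40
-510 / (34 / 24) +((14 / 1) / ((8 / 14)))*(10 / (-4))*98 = -6362.50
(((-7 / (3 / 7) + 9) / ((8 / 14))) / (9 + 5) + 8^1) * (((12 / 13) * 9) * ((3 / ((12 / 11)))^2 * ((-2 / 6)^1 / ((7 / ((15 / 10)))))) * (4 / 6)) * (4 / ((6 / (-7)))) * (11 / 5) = 22627 / 104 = 217.57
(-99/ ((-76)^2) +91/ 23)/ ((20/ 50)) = 2616695/ 265696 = 9.85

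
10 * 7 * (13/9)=910/9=101.11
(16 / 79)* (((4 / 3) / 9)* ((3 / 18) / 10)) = 16 / 31995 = 0.00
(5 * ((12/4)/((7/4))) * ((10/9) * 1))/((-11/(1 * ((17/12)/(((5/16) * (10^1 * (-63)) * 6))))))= 136/130977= 0.00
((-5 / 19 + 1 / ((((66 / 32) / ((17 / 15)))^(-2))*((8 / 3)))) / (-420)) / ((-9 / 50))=0.01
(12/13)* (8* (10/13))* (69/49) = 66240/8281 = 8.00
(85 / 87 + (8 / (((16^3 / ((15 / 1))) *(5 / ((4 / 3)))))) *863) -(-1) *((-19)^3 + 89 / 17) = -1296038567 / 189312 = -6846.05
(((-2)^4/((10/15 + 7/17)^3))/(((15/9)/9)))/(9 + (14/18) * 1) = 64468386/9150625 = 7.05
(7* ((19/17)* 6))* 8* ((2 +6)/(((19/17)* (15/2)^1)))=1792/5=358.40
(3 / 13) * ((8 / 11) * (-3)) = -72 / 143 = -0.50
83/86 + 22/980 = 10404/10535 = 0.99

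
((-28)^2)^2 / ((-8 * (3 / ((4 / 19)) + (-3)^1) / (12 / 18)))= -614656 / 135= -4553.01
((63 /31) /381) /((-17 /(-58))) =1218 /66929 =0.02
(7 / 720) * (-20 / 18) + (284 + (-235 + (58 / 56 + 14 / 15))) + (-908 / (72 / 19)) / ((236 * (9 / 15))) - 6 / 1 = 28947601 / 669060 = 43.27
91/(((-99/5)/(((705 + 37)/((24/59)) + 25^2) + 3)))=-1217125/108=-11269.68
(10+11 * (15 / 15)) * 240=5040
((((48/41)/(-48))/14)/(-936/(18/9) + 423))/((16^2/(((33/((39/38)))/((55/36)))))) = 19/5969600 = 0.00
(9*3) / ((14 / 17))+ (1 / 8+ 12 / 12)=1899 / 56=33.91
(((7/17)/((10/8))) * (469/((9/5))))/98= 0.88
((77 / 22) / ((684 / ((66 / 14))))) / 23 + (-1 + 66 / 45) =24527 / 52440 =0.47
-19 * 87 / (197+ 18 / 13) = -8.33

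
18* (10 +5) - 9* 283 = -2277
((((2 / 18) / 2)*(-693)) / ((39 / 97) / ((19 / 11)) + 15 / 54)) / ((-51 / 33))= 48.79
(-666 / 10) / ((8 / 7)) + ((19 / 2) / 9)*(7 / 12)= -7784 / 135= -57.66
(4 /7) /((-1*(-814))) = 2 /2849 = 0.00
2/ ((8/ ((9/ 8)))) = 9/ 32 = 0.28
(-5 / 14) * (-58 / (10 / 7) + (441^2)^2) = -13508164043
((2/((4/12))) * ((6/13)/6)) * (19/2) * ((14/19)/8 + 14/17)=273/68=4.01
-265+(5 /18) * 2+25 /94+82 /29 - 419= -16691729 /24534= -680.35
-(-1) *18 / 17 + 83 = 1429 / 17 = 84.06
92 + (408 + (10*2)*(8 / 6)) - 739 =-637 / 3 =-212.33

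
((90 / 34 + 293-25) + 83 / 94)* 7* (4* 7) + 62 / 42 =893001259 / 16779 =53221.36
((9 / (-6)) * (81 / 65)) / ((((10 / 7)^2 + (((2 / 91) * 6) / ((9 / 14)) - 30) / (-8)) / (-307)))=21932694 / 220345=99.54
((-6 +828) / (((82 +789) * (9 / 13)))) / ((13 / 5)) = 1370 / 2613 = 0.52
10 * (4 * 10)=400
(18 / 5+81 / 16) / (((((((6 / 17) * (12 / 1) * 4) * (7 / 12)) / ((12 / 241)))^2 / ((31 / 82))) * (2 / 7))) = 886941 / 3048090880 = 0.00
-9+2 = -7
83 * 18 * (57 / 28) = 42579 / 14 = 3041.36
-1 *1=-1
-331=-331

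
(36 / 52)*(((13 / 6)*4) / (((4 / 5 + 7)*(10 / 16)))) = 16 / 13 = 1.23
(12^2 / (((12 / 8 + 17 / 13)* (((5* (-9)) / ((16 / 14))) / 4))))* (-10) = 26624 / 511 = 52.10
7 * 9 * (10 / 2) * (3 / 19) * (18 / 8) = 111.91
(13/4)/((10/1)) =13/40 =0.32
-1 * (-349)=349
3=3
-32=-32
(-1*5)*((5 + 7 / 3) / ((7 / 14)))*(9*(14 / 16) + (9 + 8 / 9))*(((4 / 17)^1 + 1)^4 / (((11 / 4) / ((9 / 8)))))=-414568665 / 334084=-1240.91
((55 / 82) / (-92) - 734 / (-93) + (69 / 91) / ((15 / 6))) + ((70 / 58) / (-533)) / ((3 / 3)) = 75783937279 / 9257506440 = 8.19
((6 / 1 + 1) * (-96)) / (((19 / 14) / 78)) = -733824 / 19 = -38622.32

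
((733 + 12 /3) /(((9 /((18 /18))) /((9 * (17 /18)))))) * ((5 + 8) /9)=162877 /162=1005.41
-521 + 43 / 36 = -18713 / 36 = -519.81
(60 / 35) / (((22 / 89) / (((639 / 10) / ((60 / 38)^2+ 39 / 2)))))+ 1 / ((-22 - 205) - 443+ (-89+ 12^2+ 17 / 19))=20.15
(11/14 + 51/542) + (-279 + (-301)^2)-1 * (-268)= 171850899/1897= 90590.88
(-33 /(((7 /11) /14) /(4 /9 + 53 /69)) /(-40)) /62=30371 /85560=0.35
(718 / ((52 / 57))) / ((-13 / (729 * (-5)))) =74587635 / 338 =220673.48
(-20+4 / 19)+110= 1714 / 19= 90.21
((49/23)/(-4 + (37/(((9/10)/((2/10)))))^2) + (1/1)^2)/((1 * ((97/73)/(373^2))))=177686515415/1642016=108212.41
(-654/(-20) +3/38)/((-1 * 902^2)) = -1557/38646190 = -0.00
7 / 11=0.64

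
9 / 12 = 3 / 4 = 0.75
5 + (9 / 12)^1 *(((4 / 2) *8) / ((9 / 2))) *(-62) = -481 / 3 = -160.33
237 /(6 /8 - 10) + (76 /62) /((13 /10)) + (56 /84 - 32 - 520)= -25766746 /44733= -576.01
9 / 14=0.64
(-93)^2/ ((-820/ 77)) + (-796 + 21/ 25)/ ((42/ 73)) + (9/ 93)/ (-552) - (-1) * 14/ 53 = -14276694077927/ 6507265800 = -2193.96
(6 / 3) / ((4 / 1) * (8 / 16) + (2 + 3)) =2 / 7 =0.29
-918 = -918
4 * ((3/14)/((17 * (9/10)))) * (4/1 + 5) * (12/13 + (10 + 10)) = 960/91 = 10.55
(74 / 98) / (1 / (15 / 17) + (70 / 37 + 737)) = 20535 / 20124986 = 0.00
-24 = -24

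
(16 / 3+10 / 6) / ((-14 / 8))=-4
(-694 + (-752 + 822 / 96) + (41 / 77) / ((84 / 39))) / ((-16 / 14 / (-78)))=-483378831 / 4928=-98088.24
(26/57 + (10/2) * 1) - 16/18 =781/171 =4.57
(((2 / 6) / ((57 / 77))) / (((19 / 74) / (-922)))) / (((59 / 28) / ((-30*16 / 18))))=11767965440 / 575073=20463.43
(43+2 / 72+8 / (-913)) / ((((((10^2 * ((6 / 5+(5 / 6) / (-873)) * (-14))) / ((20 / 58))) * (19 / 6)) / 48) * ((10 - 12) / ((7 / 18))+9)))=-548612212 / 15797687389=-0.03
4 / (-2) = -2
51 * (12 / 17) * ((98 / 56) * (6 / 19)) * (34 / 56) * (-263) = -120717 / 38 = -3176.76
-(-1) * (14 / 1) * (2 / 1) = 28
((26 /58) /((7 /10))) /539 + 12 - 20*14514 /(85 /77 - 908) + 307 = 639.08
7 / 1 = 7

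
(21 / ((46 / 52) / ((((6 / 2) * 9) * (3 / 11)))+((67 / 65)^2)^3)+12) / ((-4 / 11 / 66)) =-11668878016320987 / 2303146507429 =-5066.49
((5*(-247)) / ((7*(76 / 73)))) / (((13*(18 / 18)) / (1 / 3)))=-365 / 84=-4.35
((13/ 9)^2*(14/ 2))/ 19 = 1183/ 1539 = 0.77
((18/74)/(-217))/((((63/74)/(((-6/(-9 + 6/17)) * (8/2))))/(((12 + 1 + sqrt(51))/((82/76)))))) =-134368/3051671 - 10336 * sqrt(51)/3051671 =-0.07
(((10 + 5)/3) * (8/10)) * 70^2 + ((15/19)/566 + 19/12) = 1264772653/64524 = 19601.58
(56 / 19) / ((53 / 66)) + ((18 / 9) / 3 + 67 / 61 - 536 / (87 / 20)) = -209816733 / 1781383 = -117.78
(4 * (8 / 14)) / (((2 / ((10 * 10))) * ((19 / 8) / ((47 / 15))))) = 150.78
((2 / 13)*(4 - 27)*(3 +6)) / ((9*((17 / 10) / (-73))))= 33580 / 221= 151.95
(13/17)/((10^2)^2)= 0.00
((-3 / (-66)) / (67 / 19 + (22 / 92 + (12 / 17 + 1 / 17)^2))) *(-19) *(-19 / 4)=45591773 / 48347420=0.94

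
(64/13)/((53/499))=31936/689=46.35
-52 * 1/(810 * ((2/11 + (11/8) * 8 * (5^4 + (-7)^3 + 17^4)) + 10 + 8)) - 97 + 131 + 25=242303973599/4106847015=59.00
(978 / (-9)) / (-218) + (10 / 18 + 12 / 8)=5011 / 1962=2.55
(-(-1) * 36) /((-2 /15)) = -270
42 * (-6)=-252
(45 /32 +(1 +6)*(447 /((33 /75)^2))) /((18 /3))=20861815 /7744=2693.93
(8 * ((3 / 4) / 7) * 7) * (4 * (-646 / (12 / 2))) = -2584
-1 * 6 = -6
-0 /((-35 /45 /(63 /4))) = 0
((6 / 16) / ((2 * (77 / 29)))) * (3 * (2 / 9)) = 29 / 616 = 0.05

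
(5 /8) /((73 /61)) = 305 /584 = 0.52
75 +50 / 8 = 325 / 4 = 81.25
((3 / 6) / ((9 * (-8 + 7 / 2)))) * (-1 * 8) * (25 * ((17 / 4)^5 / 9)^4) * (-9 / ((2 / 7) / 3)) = -711240496163325191420280175 / 5410421842378752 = -131457493867.17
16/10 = 1.60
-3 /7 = -0.43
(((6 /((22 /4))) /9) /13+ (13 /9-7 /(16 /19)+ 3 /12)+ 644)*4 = 13125161 /5148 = 2549.57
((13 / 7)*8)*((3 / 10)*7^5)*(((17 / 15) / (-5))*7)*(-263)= 3907493044 / 125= 31259944.35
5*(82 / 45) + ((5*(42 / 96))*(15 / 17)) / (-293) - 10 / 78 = 83699071 / 9324432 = 8.98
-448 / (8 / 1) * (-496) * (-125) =-3472000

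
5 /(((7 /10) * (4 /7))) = 25 /2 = 12.50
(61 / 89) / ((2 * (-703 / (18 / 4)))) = -549 / 250268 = -0.00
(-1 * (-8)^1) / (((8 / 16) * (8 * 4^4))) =1 / 128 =0.01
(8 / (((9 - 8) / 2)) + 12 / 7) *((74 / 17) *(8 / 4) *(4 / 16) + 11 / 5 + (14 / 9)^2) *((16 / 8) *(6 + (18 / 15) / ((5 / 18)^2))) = 10420765568 / 2008125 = 5189.30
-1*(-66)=66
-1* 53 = -53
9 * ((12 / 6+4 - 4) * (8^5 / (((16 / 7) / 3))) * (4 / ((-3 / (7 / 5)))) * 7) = -50577408 / 5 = -10115481.60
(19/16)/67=19/1072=0.02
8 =8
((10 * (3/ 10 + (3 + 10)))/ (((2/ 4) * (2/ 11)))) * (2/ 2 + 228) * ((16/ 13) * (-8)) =-3298727.38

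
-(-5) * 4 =20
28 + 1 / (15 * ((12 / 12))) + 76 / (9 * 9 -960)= 40991 / 1465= 27.98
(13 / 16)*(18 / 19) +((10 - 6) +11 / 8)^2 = 36067 / 1216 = 29.66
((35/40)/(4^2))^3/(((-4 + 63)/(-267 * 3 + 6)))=-272685/123731968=-0.00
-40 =-40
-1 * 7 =-7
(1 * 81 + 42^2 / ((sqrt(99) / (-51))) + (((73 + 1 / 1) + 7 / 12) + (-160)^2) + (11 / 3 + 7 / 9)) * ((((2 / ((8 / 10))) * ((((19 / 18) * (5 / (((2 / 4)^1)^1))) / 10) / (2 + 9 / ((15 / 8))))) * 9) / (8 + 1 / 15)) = 2202482375 / 197472-3142125 * sqrt(11) / 2662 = 7238.57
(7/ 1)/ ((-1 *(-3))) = 7/ 3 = 2.33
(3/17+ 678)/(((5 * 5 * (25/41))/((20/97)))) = 1890756/206125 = 9.17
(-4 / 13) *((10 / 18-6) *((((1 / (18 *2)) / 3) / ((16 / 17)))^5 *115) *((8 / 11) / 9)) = 8000894195 / 5576860340576059392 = 0.00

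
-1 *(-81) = 81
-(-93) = 93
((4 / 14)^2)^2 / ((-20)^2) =1 / 60025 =0.00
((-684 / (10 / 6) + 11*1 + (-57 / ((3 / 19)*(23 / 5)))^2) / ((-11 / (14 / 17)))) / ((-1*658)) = 0.66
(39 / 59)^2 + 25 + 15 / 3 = 105951 / 3481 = 30.44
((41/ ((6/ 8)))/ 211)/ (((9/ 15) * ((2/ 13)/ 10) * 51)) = 53300/ 96849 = 0.55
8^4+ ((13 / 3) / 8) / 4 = 393229 / 96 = 4096.14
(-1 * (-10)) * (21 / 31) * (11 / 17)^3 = 279510 / 152303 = 1.84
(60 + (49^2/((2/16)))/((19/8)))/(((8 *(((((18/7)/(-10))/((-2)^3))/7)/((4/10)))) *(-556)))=-3792698/23769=-159.56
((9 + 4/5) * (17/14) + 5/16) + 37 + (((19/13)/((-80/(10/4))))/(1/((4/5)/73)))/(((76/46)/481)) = 28655/584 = 49.07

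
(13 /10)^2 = 169 /100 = 1.69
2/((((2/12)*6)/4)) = 8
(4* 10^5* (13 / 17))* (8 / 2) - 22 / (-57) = 1185600374 / 969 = 1223529.80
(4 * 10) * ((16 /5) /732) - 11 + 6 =-883 /183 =-4.83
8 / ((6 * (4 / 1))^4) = 1 / 41472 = 0.00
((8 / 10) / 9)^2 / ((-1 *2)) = -0.00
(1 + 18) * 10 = 190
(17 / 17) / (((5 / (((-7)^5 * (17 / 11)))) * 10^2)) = -285719 / 5500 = -51.95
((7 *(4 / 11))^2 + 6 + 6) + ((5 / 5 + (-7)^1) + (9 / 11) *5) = 2005 / 121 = 16.57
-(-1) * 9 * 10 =90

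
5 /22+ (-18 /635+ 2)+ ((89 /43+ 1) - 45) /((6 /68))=-473.01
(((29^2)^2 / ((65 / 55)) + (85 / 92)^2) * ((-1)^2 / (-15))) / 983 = -21950261383 / 540807280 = -40.59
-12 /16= -3 /4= -0.75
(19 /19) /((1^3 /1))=1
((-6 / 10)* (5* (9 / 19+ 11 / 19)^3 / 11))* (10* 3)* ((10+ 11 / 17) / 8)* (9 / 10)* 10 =-146610000 / 1282633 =-114.30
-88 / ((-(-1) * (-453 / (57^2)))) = 95304 / 151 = 631.15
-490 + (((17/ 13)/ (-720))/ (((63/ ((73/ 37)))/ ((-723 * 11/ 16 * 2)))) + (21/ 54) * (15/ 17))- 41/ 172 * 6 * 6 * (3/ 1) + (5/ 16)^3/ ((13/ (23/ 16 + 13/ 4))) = -11221801120692503/ 21775803678720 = -515.33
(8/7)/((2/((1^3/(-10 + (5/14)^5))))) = -307328/5375115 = -0.06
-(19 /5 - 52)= 241 /5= 48.20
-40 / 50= -4 / 5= -0.80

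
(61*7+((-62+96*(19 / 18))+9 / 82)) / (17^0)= 114745 / 246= 466.44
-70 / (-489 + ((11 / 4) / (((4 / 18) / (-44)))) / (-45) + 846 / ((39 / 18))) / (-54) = -4550 / 303399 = -0.01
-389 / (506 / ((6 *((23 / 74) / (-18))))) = 389 / 4884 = 0.08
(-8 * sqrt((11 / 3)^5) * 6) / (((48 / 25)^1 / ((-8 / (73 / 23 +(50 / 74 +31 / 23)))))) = 20594200 * sqrt(33) / 119421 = 990.65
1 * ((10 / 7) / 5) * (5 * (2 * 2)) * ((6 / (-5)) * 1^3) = -48 / 7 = -6.86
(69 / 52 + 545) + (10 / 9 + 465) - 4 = 471949 / 468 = 1008.44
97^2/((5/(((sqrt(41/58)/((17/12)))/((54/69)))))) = 216407*sqrt(2378)/7395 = 1427.05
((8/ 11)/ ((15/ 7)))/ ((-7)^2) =8/ 1155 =0.01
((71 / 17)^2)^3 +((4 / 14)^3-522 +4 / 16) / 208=5304.58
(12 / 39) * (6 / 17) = 24 / 221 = 0.11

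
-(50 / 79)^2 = -2500 / 6241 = -0.40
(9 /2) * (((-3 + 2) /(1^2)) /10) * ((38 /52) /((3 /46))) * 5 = -1311 /52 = -25.21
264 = 264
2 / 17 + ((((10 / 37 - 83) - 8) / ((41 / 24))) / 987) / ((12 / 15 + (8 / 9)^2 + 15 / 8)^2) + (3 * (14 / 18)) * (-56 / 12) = -103716245408641456 / 9624991504395141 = -10.78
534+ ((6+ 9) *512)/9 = 4162/3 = 1387.33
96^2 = 9216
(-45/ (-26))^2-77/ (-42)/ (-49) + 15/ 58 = 9270043/ 2881788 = 3.22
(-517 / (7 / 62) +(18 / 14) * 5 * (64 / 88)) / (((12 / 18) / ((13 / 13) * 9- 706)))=368260647 / 77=4782605.81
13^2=169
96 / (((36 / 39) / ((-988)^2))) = 101518976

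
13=13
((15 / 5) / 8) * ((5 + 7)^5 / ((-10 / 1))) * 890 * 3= -24914304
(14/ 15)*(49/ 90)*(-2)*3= -686/ 225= -3.05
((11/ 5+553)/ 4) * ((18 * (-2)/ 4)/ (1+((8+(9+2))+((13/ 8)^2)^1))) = -44416/ 805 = -55.18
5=5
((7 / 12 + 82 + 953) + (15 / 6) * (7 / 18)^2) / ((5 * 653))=0.32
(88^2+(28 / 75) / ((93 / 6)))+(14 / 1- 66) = 17883956 / 2325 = 7692.02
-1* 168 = -168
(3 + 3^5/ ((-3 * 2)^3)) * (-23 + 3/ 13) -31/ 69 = -43.14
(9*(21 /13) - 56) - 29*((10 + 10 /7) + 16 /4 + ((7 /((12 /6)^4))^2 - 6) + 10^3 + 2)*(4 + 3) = -683572255 /3328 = -205400.32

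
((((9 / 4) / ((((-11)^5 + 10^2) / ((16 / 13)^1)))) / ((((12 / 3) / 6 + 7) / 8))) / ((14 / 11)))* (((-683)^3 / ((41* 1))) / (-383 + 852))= 1514044162224 / 6477681748447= 0.23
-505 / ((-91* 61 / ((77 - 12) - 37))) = 2020 / 793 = 2.55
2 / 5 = 0.40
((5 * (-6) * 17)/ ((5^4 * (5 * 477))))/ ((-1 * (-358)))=-17/ 17788125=-0.00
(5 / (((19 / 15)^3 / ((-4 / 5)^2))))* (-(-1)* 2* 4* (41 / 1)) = 3542400 / 6859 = 516.46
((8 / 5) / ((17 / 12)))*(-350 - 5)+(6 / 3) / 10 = -400.74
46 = 46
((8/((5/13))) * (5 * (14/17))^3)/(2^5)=222950/4913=45.38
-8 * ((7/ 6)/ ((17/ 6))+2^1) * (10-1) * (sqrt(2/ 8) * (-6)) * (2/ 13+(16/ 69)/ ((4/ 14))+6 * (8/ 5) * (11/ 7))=1487589552/ 177905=8361.71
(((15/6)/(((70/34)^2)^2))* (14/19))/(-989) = -0.00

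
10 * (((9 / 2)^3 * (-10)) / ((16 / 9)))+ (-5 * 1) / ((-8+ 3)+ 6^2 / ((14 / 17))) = -5125.91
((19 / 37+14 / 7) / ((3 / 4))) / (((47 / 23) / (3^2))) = 25668 / 1739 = 14.76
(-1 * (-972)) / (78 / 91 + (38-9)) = 6804 / 209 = 32.56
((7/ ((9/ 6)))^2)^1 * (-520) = -101920/ 9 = -11324.44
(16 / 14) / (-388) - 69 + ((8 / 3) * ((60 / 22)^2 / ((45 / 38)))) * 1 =-52.25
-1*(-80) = 80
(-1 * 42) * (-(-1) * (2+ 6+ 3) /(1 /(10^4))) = -4620000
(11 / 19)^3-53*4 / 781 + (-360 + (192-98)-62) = -1757470909 / 5356879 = -328.08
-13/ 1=-13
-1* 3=-3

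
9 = 9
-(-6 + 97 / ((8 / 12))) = -139.50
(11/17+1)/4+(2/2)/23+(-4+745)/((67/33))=9573049/26197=365.43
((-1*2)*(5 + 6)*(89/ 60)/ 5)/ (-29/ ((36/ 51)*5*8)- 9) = 15664/ 24065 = 0.65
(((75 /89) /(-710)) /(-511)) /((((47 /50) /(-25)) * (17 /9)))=-84375 /2579978191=-0.00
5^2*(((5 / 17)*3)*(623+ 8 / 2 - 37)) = 221250 / 17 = 13014.71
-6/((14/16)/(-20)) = 960/7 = 137.14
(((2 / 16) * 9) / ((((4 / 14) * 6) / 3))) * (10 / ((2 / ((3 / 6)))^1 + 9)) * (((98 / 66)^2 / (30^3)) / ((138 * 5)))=16807 / 93775968000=0.00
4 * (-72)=-288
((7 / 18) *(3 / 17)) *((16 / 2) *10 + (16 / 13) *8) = 4088 / 663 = 6.17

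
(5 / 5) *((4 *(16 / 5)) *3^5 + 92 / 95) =59116 / 19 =3111.37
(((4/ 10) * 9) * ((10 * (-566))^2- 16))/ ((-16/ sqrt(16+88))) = -72080064 * sqrt(26)/ 5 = -73507530.58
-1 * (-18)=18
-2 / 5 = -0.40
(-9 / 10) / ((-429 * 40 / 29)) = 87 / 57200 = 0.00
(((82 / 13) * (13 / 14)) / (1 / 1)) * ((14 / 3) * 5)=410 / 3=136.67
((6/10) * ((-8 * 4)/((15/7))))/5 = -224/125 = -1.79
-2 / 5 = -0.40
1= 1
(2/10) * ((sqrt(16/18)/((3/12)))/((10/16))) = 64 * sqrt(2)/75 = 1.21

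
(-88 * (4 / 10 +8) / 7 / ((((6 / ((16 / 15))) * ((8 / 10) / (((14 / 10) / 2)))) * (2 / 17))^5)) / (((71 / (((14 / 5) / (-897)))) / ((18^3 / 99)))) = 1336358049544 / 1209057890625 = 1.11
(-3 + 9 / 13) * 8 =-240 / 13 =-18.46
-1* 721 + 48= -673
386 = 386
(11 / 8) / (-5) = -11 / 40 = -0.28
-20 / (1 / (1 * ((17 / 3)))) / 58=-170 / 87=-1.95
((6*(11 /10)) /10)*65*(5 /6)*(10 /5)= 143 /2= 71.50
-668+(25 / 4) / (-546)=-1458937 / 2184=-668.01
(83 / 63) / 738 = 83 / 46494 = 0.00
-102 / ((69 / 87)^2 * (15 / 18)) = -514692 / 2645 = -194.59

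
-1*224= -224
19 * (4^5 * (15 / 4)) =72960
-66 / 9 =-22 / 3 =-7.33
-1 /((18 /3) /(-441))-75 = -3 /2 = -1.50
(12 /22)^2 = 36 /121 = 0.30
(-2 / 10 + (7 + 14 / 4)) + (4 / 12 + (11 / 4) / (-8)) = 4939 / 480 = 10.29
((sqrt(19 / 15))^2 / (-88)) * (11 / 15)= -19 / 1800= -0.01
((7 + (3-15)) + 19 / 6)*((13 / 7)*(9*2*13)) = -796.71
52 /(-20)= -13 /5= -2.60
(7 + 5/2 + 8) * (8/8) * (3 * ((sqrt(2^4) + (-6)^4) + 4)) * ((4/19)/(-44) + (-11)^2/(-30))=-57777958/209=-276449.56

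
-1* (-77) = 77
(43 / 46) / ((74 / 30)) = 645 / 1702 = 0.38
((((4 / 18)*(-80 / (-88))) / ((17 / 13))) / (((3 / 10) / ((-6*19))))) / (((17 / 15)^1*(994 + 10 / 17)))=-0.05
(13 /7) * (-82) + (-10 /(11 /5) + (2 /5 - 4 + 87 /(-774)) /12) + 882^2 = 777766.86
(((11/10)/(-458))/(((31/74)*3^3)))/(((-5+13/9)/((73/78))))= 29711/531573120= 0.00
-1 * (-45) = 45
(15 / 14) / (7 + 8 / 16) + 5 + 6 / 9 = 122 / 21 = 5.81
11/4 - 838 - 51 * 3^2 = -5177/4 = -1294.25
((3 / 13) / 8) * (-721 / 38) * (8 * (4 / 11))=-4326 / 2717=-1.59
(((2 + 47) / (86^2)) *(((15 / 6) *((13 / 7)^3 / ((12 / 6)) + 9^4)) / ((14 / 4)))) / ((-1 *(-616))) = 0.05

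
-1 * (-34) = 34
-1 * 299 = -299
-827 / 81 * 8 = -6616 / 81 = -81.68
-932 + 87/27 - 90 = -9169/9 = -1018.78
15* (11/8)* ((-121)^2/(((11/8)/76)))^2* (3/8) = 5065105486320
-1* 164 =-164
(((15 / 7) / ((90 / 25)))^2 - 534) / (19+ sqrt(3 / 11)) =-196742359 / 6999552+ 941351 * sqrt(33) / 6999552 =-27.34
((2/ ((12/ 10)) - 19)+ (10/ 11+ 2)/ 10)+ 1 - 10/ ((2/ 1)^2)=-6119/ 330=-18.54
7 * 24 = 168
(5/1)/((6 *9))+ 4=221/54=4.09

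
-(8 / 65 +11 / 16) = -843 / 1040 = -0.81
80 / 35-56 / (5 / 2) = -20.11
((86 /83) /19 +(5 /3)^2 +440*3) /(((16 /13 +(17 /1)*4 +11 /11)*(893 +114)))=244074467 /13048916463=0.02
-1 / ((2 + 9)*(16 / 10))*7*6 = -105 / 44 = -2.39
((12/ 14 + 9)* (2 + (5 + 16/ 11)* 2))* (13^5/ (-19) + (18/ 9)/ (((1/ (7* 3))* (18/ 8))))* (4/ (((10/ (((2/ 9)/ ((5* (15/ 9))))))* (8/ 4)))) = -15302.03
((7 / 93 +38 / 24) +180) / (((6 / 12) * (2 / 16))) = 270308 / 93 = 2906.54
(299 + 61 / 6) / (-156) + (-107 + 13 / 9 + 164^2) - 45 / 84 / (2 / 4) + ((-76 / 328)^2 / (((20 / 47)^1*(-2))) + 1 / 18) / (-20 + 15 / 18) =339289069493929 / 12665998800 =26787.39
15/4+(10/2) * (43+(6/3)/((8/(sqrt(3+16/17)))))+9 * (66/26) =5 * sqrt(1139)/68+12563/52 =244.08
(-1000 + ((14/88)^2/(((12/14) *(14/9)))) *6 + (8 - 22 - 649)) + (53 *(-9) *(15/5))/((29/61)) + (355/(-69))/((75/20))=-108647461541/23243616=-4674.29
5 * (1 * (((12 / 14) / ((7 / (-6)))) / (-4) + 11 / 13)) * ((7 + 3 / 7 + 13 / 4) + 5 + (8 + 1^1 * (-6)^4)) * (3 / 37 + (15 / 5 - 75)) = -80627821020 / 164983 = -488703.81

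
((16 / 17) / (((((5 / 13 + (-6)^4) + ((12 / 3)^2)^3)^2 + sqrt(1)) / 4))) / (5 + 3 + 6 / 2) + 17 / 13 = 7811042083419 / 5973149774735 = 1.31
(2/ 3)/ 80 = 1/ 120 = 0.01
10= 10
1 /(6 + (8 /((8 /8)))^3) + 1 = 519 /518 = 1.00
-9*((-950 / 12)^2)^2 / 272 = -50906640625 / 39168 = -1299699.77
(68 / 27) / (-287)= -68 / 7749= -0.01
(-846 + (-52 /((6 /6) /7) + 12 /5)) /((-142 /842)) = 2541998 /355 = 7160.56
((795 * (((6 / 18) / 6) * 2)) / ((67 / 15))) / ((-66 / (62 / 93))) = -1325 / 6633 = -0.20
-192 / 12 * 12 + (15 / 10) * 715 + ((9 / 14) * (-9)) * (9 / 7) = 42780 / 49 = 873.06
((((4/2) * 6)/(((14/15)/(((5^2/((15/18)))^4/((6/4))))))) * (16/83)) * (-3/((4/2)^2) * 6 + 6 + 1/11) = 1944000000/913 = 2129244.25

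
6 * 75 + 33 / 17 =7683 / 17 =451.94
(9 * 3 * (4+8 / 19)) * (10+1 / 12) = 22869 / 19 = 1203.63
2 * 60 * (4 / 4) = 120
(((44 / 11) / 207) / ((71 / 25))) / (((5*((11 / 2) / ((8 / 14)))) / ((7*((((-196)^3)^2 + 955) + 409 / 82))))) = 123970688396079760 / 2209449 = 56109323363.46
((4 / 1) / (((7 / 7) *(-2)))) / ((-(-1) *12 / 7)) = -7 / 6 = -1.17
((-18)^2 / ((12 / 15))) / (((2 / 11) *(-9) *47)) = -495 / 94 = -5.27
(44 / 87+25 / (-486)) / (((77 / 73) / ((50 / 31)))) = 11685475 / 16821189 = 0.69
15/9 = 5/3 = 1.67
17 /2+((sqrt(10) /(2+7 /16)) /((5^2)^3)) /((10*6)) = 4*sqrt(10) /9140625+17 /2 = 8.50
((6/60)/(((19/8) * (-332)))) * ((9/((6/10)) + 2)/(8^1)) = -17/63080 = -0.00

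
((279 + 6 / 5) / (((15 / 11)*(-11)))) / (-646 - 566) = 467 / 30300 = 0.02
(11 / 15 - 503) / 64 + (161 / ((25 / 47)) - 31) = 633197 / 2400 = 263.83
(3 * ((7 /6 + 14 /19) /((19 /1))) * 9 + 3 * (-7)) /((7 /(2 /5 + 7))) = -69819 /3610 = -19.34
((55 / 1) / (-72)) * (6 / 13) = -55 / 156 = -0.35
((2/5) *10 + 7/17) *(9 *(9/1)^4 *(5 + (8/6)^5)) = 40805775/17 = 2400339.71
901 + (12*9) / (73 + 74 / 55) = 1230043 / 1363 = 902.45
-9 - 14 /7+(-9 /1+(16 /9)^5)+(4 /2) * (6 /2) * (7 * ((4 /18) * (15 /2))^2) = 6756646 /59049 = 114.42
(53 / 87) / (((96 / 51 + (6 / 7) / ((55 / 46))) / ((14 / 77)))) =31535 / 740022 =0.04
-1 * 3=-3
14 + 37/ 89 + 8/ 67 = 86673/ 5963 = 14.54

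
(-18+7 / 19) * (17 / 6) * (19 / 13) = -5695 / 78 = -73.01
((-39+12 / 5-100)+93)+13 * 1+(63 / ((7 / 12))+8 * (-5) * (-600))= 120387 / 5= 24077.40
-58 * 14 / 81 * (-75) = 20300 / 27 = 751.85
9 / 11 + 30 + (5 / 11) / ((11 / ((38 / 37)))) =138163 / 4477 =30.86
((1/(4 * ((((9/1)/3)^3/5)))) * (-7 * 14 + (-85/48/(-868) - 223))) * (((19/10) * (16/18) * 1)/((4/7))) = -254107121/5785344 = -43.92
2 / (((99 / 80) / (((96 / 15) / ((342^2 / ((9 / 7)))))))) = 256 / 2251557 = 0.00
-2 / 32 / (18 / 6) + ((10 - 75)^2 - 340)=186479 / 48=3884.98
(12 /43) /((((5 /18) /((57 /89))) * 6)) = 2052 /19135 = 0.11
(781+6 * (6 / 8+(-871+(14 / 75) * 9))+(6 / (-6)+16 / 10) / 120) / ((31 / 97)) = -85950051 / 6200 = -13862.91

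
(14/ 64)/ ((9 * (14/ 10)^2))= 25/ 2016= 0.01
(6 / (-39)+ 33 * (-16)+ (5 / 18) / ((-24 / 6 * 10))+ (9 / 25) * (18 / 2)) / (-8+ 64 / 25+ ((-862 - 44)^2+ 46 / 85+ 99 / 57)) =-2612747 / 4085623152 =-0.00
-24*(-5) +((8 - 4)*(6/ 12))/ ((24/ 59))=1499/ 12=124.92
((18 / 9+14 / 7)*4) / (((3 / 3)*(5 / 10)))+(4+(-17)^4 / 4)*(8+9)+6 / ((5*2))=7101297 / 20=355064.85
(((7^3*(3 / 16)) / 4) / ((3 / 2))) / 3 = 343 / 96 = 3.57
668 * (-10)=-6680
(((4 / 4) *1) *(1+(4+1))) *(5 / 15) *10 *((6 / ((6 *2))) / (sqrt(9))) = 10 / 3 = 3.33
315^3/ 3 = 10418625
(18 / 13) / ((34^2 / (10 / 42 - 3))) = -87 / 26299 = -0.00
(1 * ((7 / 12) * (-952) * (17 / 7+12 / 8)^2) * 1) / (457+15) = -51425 / 2832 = -18.16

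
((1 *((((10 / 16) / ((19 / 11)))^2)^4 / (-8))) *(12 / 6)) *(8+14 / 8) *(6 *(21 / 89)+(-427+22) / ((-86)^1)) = -153095698947765234375 / 34894513205986862301184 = -0.00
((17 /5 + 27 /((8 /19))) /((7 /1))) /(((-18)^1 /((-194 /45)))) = 261997 /113400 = 2.31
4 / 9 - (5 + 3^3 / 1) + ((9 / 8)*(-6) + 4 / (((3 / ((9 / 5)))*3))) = -6751 / 180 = -37.51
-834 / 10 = -417 / 5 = -83.40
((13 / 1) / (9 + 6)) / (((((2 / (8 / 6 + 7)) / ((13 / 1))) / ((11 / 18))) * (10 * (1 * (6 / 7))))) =13013 / 3888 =3.35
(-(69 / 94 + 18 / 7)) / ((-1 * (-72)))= -725 / 15792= -0.05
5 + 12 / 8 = 13 / 2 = 6.50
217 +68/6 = 685/3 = 228.33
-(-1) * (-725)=-725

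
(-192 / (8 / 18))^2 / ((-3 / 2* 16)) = -7776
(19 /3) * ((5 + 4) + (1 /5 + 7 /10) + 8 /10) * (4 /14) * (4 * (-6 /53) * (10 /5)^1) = -32528 /1855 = -17.54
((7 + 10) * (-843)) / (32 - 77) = 4777 / 15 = 318.47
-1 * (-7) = 7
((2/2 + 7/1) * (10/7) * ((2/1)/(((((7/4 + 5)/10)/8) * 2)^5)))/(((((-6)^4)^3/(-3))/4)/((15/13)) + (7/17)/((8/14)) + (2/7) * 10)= -5704253440000000/5368854319017939711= -0.00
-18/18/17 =-1/17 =-0.06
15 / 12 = 5 / 4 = 1.25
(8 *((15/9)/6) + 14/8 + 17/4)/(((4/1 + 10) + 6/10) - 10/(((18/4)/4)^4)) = 269730/274153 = 0.98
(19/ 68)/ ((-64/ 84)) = -0.37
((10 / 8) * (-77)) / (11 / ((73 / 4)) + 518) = -28105 / 151432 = -0.19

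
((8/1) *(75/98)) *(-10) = -3000/49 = -61.22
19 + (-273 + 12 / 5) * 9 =-12082 / 5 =-2416.40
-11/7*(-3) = 4.71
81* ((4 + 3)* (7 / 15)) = 1323 / 5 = 264.60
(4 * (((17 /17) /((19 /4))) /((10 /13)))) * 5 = 104 /19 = 5.47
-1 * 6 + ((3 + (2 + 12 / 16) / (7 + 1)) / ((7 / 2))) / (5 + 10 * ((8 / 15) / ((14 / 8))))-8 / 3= -69341 / 8112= -8.55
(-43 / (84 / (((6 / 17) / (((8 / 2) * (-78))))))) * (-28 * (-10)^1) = 215 / 1326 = 0.16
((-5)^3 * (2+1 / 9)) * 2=-4750 / 9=-527.78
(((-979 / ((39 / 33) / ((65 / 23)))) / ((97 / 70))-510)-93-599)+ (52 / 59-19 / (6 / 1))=-2285392327 / 789774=-2893.73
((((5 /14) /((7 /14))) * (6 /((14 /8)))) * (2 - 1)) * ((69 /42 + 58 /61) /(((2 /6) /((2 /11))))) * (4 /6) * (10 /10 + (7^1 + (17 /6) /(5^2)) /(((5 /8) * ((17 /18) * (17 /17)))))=30.14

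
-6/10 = -3/5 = -0.60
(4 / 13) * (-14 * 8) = -448 / 13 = -34.46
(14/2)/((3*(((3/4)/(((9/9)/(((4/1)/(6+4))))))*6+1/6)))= 70/59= 1.19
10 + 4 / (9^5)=590494 / 59049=10.00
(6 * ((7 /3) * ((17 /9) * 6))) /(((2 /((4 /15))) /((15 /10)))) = 476 /15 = 31.73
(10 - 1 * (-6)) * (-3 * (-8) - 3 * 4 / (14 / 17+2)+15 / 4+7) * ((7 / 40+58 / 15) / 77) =5917 / 231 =25.61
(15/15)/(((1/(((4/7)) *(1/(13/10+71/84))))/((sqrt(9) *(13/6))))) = 1560/901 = 1.73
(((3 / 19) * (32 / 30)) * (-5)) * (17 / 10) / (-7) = 0.20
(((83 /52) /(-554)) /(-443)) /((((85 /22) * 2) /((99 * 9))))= 813483 /1084765240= 0.00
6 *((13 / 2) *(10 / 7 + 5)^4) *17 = 2718714375 / 2401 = 1132325.85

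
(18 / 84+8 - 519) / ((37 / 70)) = -35755 / 37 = -966.35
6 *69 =414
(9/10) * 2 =9/5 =1.80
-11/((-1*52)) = 11/52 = 0.21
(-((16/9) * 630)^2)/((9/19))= -23833600/9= -2648177.78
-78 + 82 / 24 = -895 / 12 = -74.58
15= 15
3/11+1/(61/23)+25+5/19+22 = 610842/12749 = 47.91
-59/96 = -0.61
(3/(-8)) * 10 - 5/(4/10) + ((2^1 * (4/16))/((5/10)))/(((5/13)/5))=-13/4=-3.25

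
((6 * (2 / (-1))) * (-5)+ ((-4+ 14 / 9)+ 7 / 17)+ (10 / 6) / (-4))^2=1240518841 / 374544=3312.08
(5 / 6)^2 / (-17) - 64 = -39193 / 612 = -64.04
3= 3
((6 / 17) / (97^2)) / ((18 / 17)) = 1 / 28227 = 0.00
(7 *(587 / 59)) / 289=4109 / 17051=0.24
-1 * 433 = -433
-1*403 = -403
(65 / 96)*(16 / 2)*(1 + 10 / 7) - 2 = 937 / 84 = 11.15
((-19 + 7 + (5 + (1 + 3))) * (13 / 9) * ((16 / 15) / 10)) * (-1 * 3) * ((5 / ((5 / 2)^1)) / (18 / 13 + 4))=1352 / 2625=0.52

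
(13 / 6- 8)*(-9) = 105 / 2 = 52.50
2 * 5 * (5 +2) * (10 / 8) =175 / 2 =87.50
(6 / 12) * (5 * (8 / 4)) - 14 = -9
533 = 533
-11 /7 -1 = -2.57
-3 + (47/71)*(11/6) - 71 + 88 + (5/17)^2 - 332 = -38990189/123114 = -316.70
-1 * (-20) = 20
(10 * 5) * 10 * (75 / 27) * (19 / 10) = 23750 / 9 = 2638.89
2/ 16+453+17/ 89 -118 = 238745/ 712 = 335.32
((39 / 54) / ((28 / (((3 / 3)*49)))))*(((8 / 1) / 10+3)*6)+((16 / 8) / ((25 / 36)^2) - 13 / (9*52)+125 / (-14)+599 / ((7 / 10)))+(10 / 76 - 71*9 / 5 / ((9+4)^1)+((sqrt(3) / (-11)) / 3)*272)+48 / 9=17026767349 / 19451250 - 272*sqrt(3) / 33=861.08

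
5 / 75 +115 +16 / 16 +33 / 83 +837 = 1187063 / 1245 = 953.46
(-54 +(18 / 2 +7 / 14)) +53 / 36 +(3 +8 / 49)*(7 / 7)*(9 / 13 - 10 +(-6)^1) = -2097133 / 22932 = -91.45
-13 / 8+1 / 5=-57 / 40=-1.42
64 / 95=0.67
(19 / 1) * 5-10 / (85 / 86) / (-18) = 14621 / 153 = 95.56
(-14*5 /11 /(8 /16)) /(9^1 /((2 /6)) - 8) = -140 /209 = -0.67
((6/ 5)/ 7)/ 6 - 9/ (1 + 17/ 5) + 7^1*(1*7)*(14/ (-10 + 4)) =-268769/ 2310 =-116.35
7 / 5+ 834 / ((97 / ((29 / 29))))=4849 / 485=10.00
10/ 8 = 1.25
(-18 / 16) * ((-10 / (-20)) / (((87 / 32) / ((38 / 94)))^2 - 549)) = 23104 / 20691735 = 0.00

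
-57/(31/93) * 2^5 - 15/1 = -5487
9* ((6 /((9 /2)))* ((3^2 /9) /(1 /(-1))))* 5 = -60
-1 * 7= -7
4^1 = 4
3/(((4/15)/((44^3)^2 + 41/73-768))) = 23836988495925/292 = 81633522246.32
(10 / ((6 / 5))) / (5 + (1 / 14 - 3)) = 350 / 87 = 4.02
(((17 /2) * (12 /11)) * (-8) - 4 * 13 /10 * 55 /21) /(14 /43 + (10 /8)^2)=-13954016 /300069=-46.50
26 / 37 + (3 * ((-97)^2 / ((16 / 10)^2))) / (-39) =-282.02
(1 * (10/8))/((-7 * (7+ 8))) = -1/84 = -0.01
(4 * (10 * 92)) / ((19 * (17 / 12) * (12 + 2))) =22080 / 2261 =9.77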